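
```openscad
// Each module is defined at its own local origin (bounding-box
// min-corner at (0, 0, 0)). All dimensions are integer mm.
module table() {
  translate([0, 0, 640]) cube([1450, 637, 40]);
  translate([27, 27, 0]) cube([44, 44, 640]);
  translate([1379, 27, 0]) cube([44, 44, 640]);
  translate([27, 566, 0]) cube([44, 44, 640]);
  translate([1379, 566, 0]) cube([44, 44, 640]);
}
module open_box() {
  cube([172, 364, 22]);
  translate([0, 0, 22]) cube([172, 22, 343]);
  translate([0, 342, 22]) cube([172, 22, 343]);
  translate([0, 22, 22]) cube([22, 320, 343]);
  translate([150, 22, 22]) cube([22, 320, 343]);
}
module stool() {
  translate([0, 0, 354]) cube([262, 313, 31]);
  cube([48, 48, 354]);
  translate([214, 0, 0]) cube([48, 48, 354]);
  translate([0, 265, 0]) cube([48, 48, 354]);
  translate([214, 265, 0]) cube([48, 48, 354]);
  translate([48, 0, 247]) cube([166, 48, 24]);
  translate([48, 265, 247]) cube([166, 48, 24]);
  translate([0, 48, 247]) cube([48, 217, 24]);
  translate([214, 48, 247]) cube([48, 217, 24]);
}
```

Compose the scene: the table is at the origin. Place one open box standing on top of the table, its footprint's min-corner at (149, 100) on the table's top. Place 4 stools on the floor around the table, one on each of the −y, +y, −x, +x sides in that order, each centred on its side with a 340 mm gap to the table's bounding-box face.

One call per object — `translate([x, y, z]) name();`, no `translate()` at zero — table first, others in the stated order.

table();
translate([149, 100, 680]) open_box();
translate([594, -653, 0]) stool();
translate([594, 977, 0]) stool();
translate([-602, 162, 0]) stool();
translate([1790, 162, 0]) stool();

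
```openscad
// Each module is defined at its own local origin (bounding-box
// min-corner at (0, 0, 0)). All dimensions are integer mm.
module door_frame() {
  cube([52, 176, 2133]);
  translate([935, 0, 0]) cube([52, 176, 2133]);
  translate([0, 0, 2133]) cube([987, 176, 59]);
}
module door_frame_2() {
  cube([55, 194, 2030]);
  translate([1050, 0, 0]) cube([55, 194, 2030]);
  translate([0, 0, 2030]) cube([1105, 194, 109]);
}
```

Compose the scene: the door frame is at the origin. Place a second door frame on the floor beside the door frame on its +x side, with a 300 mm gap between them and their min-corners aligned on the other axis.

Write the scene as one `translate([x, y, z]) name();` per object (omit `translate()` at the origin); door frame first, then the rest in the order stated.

door_frame();
translate([1287, 0, 0]) door_frame_2();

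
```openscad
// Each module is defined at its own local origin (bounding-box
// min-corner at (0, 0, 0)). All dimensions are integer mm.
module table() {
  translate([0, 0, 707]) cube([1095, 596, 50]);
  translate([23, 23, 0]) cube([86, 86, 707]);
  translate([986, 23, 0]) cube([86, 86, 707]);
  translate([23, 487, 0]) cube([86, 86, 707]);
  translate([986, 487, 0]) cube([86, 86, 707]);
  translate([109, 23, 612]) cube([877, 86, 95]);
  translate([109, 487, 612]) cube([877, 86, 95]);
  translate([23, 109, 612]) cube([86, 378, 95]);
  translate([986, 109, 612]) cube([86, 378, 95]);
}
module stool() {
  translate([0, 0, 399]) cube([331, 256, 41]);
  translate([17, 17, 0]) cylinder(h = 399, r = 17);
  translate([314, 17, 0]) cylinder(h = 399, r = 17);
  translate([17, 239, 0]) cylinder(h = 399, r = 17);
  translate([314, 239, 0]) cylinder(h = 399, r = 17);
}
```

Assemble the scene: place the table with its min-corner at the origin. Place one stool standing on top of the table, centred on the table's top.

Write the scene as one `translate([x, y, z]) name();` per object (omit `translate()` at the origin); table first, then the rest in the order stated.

table();
translate([382, 170, 757]) stool();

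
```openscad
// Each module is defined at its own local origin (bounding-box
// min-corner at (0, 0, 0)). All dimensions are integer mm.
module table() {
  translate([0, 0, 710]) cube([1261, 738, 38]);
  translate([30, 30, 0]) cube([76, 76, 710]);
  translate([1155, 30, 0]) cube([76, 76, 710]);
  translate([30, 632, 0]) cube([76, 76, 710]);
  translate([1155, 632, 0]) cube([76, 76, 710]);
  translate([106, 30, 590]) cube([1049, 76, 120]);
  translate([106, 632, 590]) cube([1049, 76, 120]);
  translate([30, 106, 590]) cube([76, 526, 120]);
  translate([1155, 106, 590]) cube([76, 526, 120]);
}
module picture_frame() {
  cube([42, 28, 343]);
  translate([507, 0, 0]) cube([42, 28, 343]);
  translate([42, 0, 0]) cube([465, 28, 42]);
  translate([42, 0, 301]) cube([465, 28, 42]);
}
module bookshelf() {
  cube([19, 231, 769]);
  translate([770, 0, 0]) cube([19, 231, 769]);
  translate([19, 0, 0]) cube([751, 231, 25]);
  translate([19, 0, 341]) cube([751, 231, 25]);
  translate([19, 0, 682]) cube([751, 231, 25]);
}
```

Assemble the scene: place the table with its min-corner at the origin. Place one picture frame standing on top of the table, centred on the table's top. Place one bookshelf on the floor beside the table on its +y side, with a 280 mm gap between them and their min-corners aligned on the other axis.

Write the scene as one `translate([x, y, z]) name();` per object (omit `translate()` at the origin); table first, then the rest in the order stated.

table();
translate([356, 355, 748]) picture_frame();
translate([0, 1018, 0]) bookshelf();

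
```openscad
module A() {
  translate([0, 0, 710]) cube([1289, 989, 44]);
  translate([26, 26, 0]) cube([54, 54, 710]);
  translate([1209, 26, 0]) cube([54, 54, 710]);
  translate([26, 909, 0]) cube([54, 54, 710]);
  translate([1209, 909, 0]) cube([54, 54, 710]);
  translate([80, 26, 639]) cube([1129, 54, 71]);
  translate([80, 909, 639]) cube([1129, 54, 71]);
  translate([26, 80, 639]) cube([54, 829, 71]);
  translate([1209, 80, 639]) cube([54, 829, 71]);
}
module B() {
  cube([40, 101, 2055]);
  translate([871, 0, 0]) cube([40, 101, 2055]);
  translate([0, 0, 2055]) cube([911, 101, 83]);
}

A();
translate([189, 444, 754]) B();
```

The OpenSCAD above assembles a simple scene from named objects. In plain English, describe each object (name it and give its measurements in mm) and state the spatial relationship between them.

A is a table with a 1289×989 mm rectangular top, 44 mm thick, top surface at z = 754 mm, supported by four 54×54 mm square legs, each inset 26 mm from the nearest pair of top edges, running from the floor. Four apron rails, 54 mm thick and 71 mm tall, run between adjacent legs with their top edges flush with the underside of the top and their outer faces flush with the legs' outer faces.

B is a door frame. The clear opening is 831 mm wide and 2055 mm high. Two 40 mm wide jambs, 101 mm deep, stand either side of the opening from the floor to the top of the opening. A 83 mm thick head sits across the top of both jambs, spanning the full outside width of the frame.

The door frame is on top of the table, centred.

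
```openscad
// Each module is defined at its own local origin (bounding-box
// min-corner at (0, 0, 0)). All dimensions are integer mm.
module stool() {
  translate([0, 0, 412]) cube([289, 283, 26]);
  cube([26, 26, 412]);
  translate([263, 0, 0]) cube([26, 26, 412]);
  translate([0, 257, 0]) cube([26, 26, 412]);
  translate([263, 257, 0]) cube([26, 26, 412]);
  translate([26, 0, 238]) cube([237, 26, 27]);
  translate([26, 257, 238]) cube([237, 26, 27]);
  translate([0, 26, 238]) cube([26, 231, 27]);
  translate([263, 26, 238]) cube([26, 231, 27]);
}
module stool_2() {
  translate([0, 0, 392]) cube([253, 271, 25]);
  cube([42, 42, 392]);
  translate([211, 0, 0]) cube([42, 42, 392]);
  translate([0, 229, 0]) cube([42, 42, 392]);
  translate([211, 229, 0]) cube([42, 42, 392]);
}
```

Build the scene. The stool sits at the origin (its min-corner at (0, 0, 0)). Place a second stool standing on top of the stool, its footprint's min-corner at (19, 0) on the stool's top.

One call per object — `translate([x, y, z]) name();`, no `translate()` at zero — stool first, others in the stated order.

stool();
translate([19, 0, 438]) stool_2();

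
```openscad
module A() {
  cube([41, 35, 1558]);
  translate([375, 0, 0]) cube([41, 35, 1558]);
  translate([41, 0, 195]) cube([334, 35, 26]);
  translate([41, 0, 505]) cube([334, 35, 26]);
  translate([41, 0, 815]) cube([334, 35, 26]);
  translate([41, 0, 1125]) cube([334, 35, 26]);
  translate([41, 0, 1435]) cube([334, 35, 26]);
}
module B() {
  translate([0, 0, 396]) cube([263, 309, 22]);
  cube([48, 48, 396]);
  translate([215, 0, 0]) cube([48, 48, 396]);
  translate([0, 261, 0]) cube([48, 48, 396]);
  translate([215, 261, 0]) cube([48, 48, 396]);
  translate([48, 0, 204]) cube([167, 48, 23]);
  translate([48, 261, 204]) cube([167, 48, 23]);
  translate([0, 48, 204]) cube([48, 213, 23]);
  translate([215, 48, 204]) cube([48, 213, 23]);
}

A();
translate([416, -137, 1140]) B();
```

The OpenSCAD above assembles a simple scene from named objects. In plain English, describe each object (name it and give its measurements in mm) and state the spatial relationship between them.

A is a straight ladder. Two 41×35 mm vertical rails, 1558 mm tall, stand 416 mm apart (outside-to-outside) with their front faces coplanar on the −y side. 5 rungs, each 35 mm deep and 26 mm tall, span between the inner faces of the rails, front faces flush with the rails. The lowest rung's underside is at z = 195 mm and rungs are spaced 310 mm apart (underside to underside).

B is a simple wooden stool: a rectangular seat 263 mm (x) by 309 mm (y), 22 mm thick, top face at z = 418 mm, on four square legs, each 48×48 mm in cross-section. The legs rest on z = 0, each flush with a corner of the seat. Four stretchers, 48 mm wide and 23 mm tall, connect adjacent legs with their undersides at z = 204 mm, each running between the inner faces of the legs it joins and aligned with the legs' outer faces on the other axis.

The stool is beside the ladder with their tops flush at z = 1558.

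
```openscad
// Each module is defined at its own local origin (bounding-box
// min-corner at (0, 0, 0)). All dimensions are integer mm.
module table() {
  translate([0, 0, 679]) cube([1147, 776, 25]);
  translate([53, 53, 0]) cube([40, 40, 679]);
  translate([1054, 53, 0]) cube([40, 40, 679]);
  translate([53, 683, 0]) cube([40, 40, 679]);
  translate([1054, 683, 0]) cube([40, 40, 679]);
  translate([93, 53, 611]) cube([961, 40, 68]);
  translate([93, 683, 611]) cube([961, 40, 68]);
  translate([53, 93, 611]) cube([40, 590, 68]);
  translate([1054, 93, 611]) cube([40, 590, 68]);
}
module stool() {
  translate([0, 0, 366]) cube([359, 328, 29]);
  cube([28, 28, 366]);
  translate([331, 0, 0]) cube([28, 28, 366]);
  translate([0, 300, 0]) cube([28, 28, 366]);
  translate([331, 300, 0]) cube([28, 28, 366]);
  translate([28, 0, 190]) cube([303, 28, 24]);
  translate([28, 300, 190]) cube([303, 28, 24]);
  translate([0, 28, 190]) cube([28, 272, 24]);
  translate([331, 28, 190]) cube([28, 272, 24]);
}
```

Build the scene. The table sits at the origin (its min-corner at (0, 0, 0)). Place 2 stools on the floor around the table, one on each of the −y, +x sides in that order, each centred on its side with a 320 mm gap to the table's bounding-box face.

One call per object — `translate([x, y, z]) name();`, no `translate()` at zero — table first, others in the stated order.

table();
translate([394, -648, 0]) stool();
translate([1467, 224, 0]) stool();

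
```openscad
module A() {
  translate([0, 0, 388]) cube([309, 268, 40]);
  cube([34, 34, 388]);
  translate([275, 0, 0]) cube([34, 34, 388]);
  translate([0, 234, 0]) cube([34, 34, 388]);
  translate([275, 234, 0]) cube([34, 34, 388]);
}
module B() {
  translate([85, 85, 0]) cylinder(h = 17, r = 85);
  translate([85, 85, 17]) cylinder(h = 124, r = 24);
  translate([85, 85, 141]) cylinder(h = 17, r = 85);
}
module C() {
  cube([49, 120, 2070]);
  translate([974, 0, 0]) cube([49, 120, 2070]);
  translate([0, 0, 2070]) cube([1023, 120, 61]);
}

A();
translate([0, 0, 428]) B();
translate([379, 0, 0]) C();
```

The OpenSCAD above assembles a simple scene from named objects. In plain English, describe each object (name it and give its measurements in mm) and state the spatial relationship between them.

A is a four-legged stool. The seat is 309×268 mm, 40 mm thick, top at z = 428 mm. It stands on four square legs, each 34×34 mm in cross-section, from z = 0 to the seat underside, each flush with a corner of the seat.

B is a spool: two coaxial disc flanges of radius 85 mm and thickness 17 mm, joined by a core cylinder of radius 24 mm and height 124 mm. The lower flange rests on z = 0 and the three cylinders share a vertical axis.

C is a door frame. The clear opening is 925 mm wide and 2070 mm high. Two 49 mm wide jambs, 120 mm deep, stand either side of the opening from the floor to the top of the opening. A 61 mm thick head sits across the top of both jambs, spanning the full outside width of the frame.

The spool is on top of the stool. The door frame is on the floor beside the stool on its +x side.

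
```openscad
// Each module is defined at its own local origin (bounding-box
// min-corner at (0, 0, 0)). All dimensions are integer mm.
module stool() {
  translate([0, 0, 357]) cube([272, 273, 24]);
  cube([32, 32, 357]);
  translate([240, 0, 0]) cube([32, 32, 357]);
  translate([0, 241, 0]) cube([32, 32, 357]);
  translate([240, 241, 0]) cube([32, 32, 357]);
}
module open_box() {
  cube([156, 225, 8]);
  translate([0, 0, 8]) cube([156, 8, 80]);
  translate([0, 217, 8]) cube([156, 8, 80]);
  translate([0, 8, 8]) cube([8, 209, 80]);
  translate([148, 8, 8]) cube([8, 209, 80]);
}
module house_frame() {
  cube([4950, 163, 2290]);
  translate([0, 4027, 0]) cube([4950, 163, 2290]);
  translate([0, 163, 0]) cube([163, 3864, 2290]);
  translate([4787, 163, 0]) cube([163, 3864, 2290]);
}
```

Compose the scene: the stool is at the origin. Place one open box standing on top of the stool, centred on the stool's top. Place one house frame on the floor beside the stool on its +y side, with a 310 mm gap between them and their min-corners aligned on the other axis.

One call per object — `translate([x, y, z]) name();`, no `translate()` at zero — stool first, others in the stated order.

stool();
translate([58, 24, 381]) open_box();
translate([0, 583, 0]) house_frame();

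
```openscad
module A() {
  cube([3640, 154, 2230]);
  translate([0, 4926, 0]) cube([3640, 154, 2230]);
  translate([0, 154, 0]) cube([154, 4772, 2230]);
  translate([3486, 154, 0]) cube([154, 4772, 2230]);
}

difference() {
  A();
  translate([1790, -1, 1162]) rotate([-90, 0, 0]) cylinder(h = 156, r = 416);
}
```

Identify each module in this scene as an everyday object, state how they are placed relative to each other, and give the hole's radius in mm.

The subtracted cylinder has r = 416 mm.

A is a house frame. The house frame has a circular hole through its front wall. The hole's radius is 416 mm.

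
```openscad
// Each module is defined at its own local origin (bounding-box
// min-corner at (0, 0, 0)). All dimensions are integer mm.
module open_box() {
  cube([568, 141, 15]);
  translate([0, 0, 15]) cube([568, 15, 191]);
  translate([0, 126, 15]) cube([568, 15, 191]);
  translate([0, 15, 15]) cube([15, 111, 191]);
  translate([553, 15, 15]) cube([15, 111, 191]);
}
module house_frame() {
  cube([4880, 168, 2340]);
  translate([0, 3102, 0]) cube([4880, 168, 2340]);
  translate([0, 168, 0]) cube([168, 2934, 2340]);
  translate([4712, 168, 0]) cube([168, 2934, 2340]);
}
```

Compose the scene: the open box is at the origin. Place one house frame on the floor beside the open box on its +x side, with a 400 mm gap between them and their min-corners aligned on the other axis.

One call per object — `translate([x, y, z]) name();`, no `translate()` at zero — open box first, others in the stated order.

open_box();
translate([968, 0, 0]) house_frame();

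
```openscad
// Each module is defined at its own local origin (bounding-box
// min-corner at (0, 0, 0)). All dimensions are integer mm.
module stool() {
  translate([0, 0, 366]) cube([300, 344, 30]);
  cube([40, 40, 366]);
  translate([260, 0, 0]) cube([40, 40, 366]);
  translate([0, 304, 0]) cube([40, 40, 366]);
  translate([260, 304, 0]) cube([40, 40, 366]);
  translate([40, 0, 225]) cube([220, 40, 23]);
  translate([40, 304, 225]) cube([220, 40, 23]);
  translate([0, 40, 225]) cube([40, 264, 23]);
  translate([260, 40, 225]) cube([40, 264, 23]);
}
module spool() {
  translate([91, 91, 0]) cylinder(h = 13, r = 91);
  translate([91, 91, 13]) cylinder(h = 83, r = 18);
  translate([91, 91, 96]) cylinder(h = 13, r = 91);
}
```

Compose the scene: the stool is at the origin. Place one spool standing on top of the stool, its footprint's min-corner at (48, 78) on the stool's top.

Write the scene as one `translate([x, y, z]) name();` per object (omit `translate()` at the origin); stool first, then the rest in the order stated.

stool();
translate([48, 78, 396]) spool();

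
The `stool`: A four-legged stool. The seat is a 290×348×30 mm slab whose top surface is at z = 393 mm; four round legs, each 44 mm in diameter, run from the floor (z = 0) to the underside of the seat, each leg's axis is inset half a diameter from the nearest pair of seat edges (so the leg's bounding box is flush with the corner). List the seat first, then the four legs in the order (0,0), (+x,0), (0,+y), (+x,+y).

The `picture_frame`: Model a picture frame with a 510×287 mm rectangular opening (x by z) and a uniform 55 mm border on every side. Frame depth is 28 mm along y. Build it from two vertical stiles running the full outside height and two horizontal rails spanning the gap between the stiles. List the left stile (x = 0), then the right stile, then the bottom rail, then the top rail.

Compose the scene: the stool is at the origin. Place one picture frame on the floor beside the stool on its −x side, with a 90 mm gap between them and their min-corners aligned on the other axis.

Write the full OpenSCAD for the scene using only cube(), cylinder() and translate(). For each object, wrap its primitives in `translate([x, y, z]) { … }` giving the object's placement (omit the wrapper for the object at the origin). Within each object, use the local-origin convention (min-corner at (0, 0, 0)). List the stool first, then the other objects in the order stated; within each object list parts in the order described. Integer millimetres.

translate([0, 0, 363]) cube([290, 348, 30]);
translate([22, 22, 0]) cylinder(h = 363, r = 22);
translate([268, 22, 0]) cylinder(h = 363, r = 22);
translate([22, 326, 0]) cylinder(h = 363, r = 22);
translate([268, 326, 0]) cylinder(h = 363, r = 22);
translate([-710, 0, 0]) {
  cube([55, 28, 397]);
  translate([565, 0, 0]) cube([55, 28, 397]);
  translate([55, 0, 0]) cube([510, 28, 55]);
  translate([55, 0, 342]) cube([510, 28, 55]);
}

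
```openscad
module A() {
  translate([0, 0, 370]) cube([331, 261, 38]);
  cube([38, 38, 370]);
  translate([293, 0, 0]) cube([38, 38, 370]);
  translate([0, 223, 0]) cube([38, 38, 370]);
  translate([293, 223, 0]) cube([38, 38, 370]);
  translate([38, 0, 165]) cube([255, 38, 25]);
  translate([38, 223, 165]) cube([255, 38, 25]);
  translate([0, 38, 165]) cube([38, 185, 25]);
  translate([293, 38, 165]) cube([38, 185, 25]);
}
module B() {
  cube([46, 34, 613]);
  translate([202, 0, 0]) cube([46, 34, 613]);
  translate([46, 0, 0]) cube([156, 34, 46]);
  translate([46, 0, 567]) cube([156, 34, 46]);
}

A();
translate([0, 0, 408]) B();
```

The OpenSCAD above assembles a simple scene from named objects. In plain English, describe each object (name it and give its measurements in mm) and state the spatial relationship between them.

A is a simple wooden stool: a rectangular seat 331 mm (x) by 261 mm (y), 38 mm thick, top face at z = 408 mm, on four square legs, each 38×38 mm in cross-section. The legs rest on z = 0, each flush with a corner of the seat. Four stretchers, 38 mm wide and 25 mm tall, connect adjacent legs with their undersides at z = 165 mm, each running between the inner faces of the legs it joins and aligned with the legs' outer faces on the other axis.

B is a rectangular picture frame lying in the x–z plane (depth along y). The opening is 156 mm wide (x) by 521 mm tall (z), surrounded by a border 46 mm wide on all four sides. The frame is 34 mm deep and is made of two full-height vertical stiles with two horizontal rails fitted between them.

The picture frame is on top of the stool.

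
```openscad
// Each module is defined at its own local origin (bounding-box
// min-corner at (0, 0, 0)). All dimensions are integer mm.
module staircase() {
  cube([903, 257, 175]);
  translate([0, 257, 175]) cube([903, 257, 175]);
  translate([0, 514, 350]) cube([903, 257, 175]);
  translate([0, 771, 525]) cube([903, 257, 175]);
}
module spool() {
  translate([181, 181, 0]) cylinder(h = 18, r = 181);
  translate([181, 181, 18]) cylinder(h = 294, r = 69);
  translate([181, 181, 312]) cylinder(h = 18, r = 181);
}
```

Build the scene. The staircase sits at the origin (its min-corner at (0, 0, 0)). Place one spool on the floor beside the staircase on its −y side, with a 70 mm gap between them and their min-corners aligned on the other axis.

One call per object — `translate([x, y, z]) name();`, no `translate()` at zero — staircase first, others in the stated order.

staircase();
translate([0, -432, 0]) spool();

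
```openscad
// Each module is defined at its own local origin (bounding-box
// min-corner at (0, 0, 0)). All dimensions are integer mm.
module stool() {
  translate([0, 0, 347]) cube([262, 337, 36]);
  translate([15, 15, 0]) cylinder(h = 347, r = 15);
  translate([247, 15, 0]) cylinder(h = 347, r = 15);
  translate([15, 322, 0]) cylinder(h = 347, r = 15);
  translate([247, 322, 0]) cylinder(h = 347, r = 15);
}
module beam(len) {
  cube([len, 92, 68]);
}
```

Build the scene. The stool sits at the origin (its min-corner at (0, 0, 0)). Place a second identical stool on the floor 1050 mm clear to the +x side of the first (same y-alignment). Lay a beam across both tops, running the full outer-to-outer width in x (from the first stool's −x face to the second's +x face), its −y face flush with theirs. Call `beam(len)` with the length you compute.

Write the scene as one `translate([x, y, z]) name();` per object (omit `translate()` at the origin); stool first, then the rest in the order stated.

stool();
translate([1312, 0, 0]) stool();
translate([0, 0, 383]) beam(1574);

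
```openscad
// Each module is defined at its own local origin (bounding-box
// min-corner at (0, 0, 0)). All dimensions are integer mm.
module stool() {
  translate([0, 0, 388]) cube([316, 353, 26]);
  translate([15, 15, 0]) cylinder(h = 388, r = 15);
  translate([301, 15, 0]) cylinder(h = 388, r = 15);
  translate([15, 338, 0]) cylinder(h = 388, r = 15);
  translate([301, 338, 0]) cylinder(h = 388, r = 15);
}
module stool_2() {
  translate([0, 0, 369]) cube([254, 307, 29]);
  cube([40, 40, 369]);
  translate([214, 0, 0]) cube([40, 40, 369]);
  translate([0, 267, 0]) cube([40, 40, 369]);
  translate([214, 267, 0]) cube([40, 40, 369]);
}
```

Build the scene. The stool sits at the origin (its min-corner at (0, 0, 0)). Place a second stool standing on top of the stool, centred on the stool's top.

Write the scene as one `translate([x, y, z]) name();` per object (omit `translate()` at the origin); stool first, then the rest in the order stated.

stool();
translate([31, 23, 414]) stool_2();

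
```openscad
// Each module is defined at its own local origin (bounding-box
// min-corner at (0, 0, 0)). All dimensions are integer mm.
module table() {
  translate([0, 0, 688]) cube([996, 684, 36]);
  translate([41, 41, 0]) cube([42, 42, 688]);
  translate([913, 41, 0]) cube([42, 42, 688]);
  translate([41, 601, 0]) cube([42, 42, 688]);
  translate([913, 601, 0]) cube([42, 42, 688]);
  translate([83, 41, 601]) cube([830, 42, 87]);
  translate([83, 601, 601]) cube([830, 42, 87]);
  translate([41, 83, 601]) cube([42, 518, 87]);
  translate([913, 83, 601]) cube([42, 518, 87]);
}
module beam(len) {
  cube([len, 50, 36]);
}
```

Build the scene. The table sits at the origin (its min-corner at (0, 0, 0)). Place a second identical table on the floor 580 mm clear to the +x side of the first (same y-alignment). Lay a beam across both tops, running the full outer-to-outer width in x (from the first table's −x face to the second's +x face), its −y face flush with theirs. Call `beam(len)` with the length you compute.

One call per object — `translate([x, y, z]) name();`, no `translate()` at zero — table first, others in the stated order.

table();
translate([1576, 0, 0]) table();
translate([0, 0, 724]) beam(2572);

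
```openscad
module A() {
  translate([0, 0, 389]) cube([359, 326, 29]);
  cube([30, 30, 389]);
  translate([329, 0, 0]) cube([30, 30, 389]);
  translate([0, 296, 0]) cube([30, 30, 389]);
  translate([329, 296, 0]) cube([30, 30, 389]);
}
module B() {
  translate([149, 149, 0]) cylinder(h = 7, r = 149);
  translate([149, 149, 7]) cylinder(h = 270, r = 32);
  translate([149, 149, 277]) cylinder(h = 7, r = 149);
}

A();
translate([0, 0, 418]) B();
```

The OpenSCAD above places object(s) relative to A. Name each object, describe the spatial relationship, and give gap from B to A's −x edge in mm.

The spool's min-x is at 0; the stool's min-x is 0; gap = 0 mm.

A is a stool. B is a spool. The spool is on top of the stool. The gap from the spool to the stool's −x edge is 0 mm.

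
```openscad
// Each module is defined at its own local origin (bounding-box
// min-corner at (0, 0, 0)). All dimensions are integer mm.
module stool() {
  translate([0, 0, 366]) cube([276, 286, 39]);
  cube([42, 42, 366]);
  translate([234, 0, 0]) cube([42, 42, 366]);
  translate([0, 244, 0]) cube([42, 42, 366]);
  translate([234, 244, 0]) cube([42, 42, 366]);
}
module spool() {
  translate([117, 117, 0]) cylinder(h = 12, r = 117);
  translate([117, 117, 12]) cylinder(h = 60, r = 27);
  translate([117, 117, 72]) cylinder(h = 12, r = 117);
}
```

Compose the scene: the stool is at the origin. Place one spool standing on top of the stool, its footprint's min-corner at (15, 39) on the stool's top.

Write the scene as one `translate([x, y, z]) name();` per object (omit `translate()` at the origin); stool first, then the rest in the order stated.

stool();
translate([15, 39, 405]) spool();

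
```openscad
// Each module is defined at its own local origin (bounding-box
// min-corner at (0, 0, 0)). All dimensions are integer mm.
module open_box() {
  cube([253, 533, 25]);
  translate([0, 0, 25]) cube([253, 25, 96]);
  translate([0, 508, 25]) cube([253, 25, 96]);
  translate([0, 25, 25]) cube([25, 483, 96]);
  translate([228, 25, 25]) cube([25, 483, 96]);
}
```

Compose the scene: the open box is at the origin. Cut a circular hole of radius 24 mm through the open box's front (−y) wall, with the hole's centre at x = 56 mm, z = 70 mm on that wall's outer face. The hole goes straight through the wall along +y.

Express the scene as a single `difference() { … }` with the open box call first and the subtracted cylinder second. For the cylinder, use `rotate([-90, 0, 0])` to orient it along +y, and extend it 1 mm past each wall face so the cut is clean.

difference() {
  open_box();
  translate([56, -1, 70]) rotate([-90, 0, 0]) cylinder(h = 27, r = 24);
}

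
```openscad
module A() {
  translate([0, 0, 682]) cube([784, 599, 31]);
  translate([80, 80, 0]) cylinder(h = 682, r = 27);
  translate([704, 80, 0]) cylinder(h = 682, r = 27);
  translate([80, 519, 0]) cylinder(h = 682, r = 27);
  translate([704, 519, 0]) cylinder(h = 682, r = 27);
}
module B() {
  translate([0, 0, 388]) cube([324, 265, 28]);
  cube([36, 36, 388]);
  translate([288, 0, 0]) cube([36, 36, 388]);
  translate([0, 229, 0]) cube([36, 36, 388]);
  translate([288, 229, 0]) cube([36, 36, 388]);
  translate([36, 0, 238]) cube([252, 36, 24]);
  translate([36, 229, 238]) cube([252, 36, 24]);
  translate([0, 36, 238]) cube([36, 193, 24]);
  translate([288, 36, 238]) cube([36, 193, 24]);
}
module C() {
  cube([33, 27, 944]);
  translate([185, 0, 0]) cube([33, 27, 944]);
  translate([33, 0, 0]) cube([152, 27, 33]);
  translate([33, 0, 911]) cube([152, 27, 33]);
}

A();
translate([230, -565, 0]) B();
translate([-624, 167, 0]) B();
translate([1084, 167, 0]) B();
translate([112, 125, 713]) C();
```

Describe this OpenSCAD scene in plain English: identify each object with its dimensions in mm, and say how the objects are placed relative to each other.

A is a table with a 784×599 mm rectangular top, 31 mm thick, top surface at z = 713 mm, supported by four round legs of 54 mm diameter, each leg's bounding box inset 53 mm from the nearest pair of top edges, running from the floor.

B is a simple wooden stool: a rectangular seat 324 mm (x) by 265 mm (y), 28 mm thick, top face at z = 416 mm, on four square legs, each 36×36 mm in cross-section. The legs rest on z = 0, each flush with a corner of the seat. Four stretchers, 36 mm wide and 24 mm tall, connect adjacent legs with their undersides at z = 238 mm, each running between the inner faces of the legs it joins and aligned with the legs' outer faces on the other axis.

C is a rectangular picture frame lying in the x–z plane (depth along y). The opening is 152 mm wide (x) by 878 mm tall (z), surrounded by a border 33 mm wide on all four sides. The frame is 27 mm deep and is made of two full-height vertical stiles with two horizontal rails fitted between them.

Three stools sit around the table at the −y, −x, +x sides. The picture frame is on top of the table.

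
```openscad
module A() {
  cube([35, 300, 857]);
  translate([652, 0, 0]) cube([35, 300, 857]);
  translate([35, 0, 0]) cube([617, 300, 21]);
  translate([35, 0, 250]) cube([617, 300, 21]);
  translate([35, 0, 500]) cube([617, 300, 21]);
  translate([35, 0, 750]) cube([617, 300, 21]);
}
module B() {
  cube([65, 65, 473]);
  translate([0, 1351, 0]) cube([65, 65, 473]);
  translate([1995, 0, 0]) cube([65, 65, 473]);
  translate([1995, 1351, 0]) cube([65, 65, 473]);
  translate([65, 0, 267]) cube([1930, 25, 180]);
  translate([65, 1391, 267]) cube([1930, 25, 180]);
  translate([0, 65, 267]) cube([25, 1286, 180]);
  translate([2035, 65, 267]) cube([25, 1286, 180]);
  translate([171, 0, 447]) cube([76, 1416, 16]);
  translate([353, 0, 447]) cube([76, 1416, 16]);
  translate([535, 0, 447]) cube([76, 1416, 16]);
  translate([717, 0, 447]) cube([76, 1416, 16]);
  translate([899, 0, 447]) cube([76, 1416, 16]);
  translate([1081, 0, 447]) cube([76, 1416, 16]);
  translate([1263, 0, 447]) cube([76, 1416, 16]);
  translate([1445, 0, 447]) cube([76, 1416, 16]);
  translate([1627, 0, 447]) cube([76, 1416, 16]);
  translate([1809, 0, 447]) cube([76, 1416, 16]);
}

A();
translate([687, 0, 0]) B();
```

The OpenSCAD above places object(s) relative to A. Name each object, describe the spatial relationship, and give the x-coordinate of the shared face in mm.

The bookshelf's +x face and the bed frame's −x face are both at x = 687 mm.

A is a bookshelf. B is a bed frame. The bed frame is against the bookshelf's +x side, with their −y faces flush. The x-coordinate of the shared face is 687 mm.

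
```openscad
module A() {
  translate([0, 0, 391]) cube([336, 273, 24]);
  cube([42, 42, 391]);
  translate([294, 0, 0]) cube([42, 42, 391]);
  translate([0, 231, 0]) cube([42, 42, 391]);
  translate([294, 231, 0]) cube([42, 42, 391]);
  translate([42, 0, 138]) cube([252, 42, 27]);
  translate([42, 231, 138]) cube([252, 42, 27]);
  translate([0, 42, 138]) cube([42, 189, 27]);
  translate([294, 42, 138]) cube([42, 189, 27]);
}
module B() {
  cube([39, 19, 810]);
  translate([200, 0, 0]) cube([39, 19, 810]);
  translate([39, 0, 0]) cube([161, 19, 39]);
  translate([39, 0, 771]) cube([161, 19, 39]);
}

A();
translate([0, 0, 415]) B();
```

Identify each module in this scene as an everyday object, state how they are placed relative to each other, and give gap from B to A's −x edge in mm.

A is a stool. B is a picture frame. The picture frame is on top of the stool. The gap from the picture frame to the stool's −x edge is 0 mm.

The picture frame's min-x is at 0; the stool's min-x is 0; gap = 0 mm.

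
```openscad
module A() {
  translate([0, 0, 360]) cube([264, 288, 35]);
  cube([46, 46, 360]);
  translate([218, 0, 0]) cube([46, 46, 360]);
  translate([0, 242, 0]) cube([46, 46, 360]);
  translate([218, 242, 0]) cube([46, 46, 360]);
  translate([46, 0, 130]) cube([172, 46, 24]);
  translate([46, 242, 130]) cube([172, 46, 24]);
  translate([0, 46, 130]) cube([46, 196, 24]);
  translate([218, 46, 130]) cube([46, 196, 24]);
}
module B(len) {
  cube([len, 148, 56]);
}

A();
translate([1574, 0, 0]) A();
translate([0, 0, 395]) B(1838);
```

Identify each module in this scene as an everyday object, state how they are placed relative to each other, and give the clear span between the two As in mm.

A is a stool. B is a beam. A beam spans the tops of two stools. The clear span between the two stools is 1310 mm.

Second stool starts at x = 1574; first ends at x = 264; clear span = 1574 − 264 = 1310 mm.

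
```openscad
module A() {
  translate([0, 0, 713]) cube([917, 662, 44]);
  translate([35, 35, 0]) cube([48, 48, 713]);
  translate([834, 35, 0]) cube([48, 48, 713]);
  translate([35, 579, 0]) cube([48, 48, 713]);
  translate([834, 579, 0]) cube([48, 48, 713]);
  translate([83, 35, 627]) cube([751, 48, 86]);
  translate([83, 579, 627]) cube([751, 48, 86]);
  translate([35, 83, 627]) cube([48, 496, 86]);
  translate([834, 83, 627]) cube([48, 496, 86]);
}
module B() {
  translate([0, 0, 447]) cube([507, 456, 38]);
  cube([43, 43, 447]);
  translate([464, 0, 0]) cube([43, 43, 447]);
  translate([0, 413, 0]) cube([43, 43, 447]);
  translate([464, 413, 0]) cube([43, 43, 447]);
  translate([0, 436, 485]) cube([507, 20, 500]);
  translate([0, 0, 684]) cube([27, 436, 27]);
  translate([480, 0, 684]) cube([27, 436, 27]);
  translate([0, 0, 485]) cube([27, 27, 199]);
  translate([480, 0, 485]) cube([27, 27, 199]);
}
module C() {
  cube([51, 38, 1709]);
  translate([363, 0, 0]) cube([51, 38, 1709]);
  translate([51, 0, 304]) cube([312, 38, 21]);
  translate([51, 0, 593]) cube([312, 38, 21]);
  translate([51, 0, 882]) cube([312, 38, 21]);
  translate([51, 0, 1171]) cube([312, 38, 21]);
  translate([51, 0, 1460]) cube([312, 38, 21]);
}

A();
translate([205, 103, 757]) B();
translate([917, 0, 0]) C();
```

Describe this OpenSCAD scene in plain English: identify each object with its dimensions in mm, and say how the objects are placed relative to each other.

A is a rectangular dining table. The top is 917×662×44 mm with its upper surface at z = 757 mm. It stands on four 48×48 mm square legs, each inset 35 mm from the nearest pair of top edges, running from the floor to the underside of the top. Four apron rails, 48 mm thick and 86 mm tall, run between adjacent legs with their top edges flush with the underside of the top and their outer faces flush with the legs' outer faces.

B is a chair. The seat is a 507×456×38 mm slab with its top at z = 485 mm, on four 43×43 mm corner legs (flush with the seat edges, standing on z = 0). A flat backrest 20 mm thick, 500 mm tall, spans the full seat width and rises from the seat top along its +y edge, rear face flush with the rear of the seat. Two armrests of 27×27 mm section run along each side from the seat's front edge to the front of the backrest, top faces 226 mm above the seat top and outer faces flush with the seat's x-edges; a 27×27 mm post under the front of each armrest stands on the seat at the front corner.

C is a wooden ladder with two side rails of 51×38 mm section and 1709 mm height, set 414 mm apart overall. Between them run 5 rectangular rungs (38 mm deep, 21 mm thick), front faces flush with the rails' −y face. The bottom of the first rung is 304 mm above the floor and each subsequent rung is 289 mm higher than the one below.

The chair is on top of the table, centred. The ladder is against the table's +x side, with their −y faces flush.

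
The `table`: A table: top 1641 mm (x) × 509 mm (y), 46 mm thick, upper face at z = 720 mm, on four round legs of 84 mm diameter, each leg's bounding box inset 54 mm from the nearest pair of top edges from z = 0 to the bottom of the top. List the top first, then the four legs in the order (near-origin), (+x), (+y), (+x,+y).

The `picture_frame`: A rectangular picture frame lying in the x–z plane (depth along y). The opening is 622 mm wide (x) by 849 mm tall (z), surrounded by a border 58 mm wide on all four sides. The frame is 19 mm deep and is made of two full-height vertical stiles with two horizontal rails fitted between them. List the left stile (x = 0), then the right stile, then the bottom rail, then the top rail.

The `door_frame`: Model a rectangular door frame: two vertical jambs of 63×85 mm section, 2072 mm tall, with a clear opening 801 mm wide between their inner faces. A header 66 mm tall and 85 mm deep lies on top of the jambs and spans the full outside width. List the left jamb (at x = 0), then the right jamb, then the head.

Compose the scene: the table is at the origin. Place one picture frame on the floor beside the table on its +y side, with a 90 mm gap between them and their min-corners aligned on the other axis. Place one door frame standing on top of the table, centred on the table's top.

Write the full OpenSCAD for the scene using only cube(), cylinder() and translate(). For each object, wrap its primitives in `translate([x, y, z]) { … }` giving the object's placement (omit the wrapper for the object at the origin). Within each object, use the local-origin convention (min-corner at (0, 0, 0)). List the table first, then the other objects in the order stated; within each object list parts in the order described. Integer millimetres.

translate([0, 0, 674]) cube([1641, 509, 46]);
translate([96, 96, 0]) cylinder(h = 674, r = 42);
translate([1545, 96, 0]) cylinder(h = 674, r = 42);
translate([96, 413, 0]) cylinder(h = 674, r = 42);
translate([1545, 413, 0]) cylinder(h = 674, r = 42);
translate([0, 599, 0]) {
  cube([58, 19, 965]);
  translate([680, 0, 0]) cube([58, 19, 965]);
  translate([58, 0, 0]) cube([622, 19, 58]);
  translate([58, 0, 907]) cube([622, 19, 58]);
}
translate([357, 212, 720]) {
  cube([63, 85, 2072]);
  translate([864, 0, 0]) cube([63, 85, 2072]);
  translate([0, 0, 2072]) cube([927, 85, 66]);
}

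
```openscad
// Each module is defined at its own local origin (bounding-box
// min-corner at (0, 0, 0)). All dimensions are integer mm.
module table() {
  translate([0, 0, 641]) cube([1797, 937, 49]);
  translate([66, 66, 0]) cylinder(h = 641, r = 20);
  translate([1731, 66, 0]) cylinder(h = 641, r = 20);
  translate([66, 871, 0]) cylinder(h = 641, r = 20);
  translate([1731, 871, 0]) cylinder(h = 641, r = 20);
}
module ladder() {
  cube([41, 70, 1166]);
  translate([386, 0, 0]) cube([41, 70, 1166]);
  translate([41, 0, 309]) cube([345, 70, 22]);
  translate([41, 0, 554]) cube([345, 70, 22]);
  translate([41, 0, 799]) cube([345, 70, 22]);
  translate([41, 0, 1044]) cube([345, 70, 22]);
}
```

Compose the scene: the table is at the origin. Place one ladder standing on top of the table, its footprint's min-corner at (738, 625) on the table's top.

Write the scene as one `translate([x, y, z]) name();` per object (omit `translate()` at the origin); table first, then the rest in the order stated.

table();
translate([738, 625, 690]) ladder();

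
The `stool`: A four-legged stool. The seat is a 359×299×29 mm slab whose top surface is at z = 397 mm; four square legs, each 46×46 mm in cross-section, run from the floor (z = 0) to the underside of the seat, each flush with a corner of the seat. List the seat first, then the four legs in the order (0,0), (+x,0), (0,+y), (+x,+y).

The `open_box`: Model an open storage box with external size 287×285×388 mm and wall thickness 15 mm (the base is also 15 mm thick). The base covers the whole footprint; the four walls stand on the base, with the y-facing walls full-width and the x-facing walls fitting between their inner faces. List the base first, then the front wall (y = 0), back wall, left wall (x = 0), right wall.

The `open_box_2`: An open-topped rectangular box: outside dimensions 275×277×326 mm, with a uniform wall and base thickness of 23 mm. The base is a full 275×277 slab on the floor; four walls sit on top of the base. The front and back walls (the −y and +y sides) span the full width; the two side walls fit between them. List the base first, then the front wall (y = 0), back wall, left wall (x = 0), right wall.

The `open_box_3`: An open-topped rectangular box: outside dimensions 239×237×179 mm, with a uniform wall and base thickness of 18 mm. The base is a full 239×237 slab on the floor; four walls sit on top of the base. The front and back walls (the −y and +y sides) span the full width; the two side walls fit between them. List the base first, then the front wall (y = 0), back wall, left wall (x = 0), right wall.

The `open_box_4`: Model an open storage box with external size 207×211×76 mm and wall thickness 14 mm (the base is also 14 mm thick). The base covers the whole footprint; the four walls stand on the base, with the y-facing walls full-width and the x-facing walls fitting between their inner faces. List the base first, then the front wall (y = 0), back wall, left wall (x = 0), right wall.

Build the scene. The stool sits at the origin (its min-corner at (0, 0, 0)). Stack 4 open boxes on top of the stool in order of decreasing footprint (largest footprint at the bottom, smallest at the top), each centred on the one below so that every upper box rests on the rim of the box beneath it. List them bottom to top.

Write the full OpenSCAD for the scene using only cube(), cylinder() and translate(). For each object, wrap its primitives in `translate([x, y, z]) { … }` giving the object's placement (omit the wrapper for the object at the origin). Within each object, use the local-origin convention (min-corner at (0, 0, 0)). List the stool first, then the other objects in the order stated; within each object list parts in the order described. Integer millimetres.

translate([0, 0, 368]) cube([359, 299, 29]);
cube([46, 46, 368]);
translate([313, 0, 0]) cube([46, 46, 368]);
translate([0, 253, 0]) cube([46, 46, 368]);
translate([313, 253, 0]) cube([46, 46, 368]);
translate([36, 7, 397]) {
  cube([287, 285, 15]);
  translate([0, 0, 15]) cube([287, 15, 373]);
  translate([0, 270, 15]) cube([287, 15, 373]);
  translate([0, 15, 15]) cube([15, 255, 373]);
  translate([272, 15, 15]) cube([15, 255, 373]);
}
translate([42, 11, 785]) {
  cube([275, 277, 23]);
  translate([0, 0, 23]) cube([275, 23, 303]);
  translate([0, 254, 23]) cube([275, 23, 303]);
  translate([0, 23, 23]) cube([23, 231, 303]);
  translate([252, 23, 23]) cube([23, 231, 303]);
}
translate([60, 31, 1111]) {
  cube([239, 237, 18]);
  translate([0, 0, 18]) cube([239, 18, 161]);
  translate([0, 219, 18]) cube([239, 18, 161]);
  translate([0, 18, 18]) cube([18, 201, 161]);
  translate([221, 18, 18]) cube([18, 201, 161]);
}
translate([76, 44, 1290]) {
  cube([207, 211, 14]);
  translate([0, 0, 14]) cube([207, 14, 62]);
  translate([0, 197, 14]) cube([207, 14, 62]);
  translate([0, 14, 14]) cube([14, 183, 62]);
  translate([193, 14, 14]) cube([14, 183, 62]);
}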